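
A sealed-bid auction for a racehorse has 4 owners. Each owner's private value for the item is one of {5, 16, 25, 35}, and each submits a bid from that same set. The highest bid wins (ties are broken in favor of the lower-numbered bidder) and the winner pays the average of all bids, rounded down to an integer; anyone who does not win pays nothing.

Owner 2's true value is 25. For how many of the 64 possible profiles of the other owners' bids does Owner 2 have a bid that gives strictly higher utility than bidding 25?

16

Others bid (5, 5, 5): truth gives 15; bid 16 gives 18 > 15. Violating.
Others bid (5, 5, 16): truth gives 13; bid 16 gives 15 > 13. Violating.
Others bid (5, 5, 35): truth gives 0; bid 35 gives 5 > 0. Violating.
Others bid (5, 16, 5): truth gives 13; bid 16 gives 15 > 13. Violating.
Others bid (5, 5, 25): truth gives 10; no alternative beats it.
Others bid (5, 16, 25): truth gives 8; no alternative beats it.
(Checking all 64 profiles: 16 have a profitable deviation, 48 do not.)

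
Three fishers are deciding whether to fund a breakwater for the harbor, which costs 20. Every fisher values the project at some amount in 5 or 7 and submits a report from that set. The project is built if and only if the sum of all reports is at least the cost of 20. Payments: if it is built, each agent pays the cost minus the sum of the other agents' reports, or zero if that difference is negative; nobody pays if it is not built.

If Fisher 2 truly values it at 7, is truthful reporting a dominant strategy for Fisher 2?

Yes

Check each profile of the others' reports and compare truth against every alternative report.
Others report (7, 7): truth gives 1, best alternative gives 0.
Others report (5, 5): truth gives 0, best alternative gives 0.
Others report (5, 7): truth gives 0, best alternative gives 0.
Others report (7, 5): truth gives 0, best alternative gives 0.
In every case the truthful report is at least as good as any alternative, so it is a dominant strategy.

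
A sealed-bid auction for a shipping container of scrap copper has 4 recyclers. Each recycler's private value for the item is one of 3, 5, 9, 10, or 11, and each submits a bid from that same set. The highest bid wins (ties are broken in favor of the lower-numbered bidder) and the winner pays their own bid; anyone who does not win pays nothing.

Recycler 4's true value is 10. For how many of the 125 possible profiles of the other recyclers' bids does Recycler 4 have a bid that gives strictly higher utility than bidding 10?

Others bid (3, 3, 3): truth gives 0; bid 5 gives 5 > 0. Violating.
Others bid (3, 3, 5): truth gives 0; bid 9 gives 1 > 0. Violating.
Others bid (3, 5, 3): truth gives 0; bid 9 gives 1 > 0. Violating.
Others bid (3, 5, 5): truth gives 0; bid 9 gives 1 > 0. Violating.
Others bid (3, 3, 9): truth gives 0; no alternative beats it.
Others bid (3, 3, 10): truth gives 0; no alternative beats it.
(Checking all 125 profiles: 8 have a profitable deviation, 117 do not.)

8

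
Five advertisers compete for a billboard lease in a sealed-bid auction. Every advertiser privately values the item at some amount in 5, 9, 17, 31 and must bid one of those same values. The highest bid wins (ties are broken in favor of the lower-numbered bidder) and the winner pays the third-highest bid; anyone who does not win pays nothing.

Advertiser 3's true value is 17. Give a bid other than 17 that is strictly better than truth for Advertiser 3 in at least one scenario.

Suppose Advertiser 1 bids 5, Advertiser 2 bids 5, Advertiser 4 bids 5 and Advertiser 5 bids 31.
Bid 17: loses, pays 0, utility 0.
Bid 31: wins, pays 5, utility 17 - 5 = 12.
So bidding 31 beats truth here (12 > 0).

31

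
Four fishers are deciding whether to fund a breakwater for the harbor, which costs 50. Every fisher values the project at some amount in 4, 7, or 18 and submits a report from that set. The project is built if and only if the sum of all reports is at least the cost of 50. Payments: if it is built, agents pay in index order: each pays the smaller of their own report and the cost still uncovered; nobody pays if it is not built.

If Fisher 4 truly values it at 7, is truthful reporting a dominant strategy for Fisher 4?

Yes

Check each profile of the others' reports and compare truth against every alternative report.
Others report (18, 18, 18): truth gives 7, best alternative gives 7.
Others report (4, 4, 4): truth gives 0, best alternative gives 0.
Others report (4, 4, 7): truth gives 0, best alternative gives 0.
Others report (4, 4, 18): truth gives 0, best alternative gives 0.
Others report (4, 7, 4): truth gives 0, best alternative gives 0.
Others report (4, 7, 7): truth gives 0, best alternative gives 0.
(Remaining 21 profiles checked similarly; truth is weakly best in each.)
In every case the truthful report is at least as good as any alternative, so it is a dominant strategy.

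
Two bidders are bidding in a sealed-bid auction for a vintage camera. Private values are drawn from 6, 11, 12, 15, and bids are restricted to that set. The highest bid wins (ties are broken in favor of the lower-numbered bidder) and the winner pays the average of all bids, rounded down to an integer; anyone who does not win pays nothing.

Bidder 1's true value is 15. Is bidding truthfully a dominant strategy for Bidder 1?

Consider the case where Bidder 2 bids 6.
Truthful bid 15: wins, pays 10, utility 15 - 10 = 5.
Bid 6 instead: wins, pays 6, utility 15 - 6 = 9.
Since 9 > 5, bidding 6 is strictly better here, so truthful bidding is not dominant.

No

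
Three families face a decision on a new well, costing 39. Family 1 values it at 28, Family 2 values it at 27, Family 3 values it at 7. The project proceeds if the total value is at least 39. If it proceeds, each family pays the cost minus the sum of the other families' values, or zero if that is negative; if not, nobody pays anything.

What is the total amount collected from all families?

Total value 62 ≥ cost 39, so it is built.
Family 1: others sum to 34; max(0, 39 - 34) = 5.
Family 2: others sum to 35; max(0, 39 - 35) = 4.
Family 3: others sum to 55; max(0, 39 - 55) = 0.
Total collected = 5 + 4 + 0 = 9.

9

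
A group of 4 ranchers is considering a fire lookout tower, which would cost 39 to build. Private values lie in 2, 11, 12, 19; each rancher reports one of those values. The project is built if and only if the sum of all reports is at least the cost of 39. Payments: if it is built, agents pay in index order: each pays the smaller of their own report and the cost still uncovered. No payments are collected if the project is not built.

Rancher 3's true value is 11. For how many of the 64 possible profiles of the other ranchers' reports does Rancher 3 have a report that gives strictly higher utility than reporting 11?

18

Others report (2, 19, 19): truth gives 0; report 2 gives 9 > 0. Violating.
Others report (11, 11, 19): truth gives 0; report 2 gives 9 > 0. Violating.
Others report (11, 12, 19): truth gives 0; report 2 gives 9 > 0. Violating.
Others report (11, 19, 11): truth gives 2; report 2 gives 9 > 2. Violating.
Others report (2, 2, 2): truth gives 0; no alternative beats it.
Others report (2, 2, 11): truth gives 0; no alternative beats it.
(Checking all 64 profiles: 18 have a profitable deviation, 46 do not.)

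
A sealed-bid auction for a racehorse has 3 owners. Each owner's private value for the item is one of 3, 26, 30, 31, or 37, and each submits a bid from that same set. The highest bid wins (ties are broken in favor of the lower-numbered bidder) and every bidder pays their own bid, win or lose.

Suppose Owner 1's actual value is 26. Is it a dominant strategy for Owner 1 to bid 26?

No

Consider the case where Owner 2 bids 3 and Owner 3 bids 3.
Truthful bid 26: wins, pays 26, utility 26 - 26 = 0.
Bid 3 instead: wins, pays 3, utility 26 - 3 = 23.
Since 23 > 0, bidding 3 is strictly better here, so truthful bidding is not dominant.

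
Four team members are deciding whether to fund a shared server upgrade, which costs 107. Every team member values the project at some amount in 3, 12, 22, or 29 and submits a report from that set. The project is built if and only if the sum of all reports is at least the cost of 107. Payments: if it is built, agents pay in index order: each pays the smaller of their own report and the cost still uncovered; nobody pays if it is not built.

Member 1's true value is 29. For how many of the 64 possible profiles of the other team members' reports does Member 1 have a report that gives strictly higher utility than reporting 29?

Others report (29, 29, 29): truth gives 0; report 22 gives 7 > 0. Violating.
Others report (3, 3, 3): truth gives 0; no alternative beats it.
Others report (3, 3, 12): truth gives 0; no alternative beats it.
(Checking all 64 profiles: 1 has a profitable deviation, 63 do not.)

1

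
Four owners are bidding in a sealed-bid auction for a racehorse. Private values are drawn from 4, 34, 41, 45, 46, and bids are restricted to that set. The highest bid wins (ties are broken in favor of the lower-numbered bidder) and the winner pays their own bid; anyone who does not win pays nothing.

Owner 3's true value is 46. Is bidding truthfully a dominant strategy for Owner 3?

Consider the case where Owner 1 bids 4, Owner 2 bids 4 and Owner 4 bids 4.
Truthful bid 46: wins, pays 46, utility 46 - 46 = 0.
Bid 34 instead: wins, pays 34, utility 46 - 34 = 12.
Since 12 > 0, bidding 34 is strictly better here, so truthful bidding is not dominant.

No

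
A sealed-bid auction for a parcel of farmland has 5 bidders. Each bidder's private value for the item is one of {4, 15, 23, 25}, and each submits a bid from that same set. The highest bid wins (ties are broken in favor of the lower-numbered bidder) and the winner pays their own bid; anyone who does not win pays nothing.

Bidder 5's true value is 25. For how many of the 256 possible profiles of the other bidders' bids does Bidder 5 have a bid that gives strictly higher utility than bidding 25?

16

Others bid (4, 4, 4, 4): truth gives 0; bid 15 gives 10 > 0. Violating.
Others bid (4, 4, 4, 15): truth gives 0; bid 23 gives 2 > 0. Violating.
Others bid (4, 4, 15, 4): truth gives 0; bid 23 gives 2 > 0. Violating.
Others bid (4, 4, 15, 15): truth gives 0; bid 23 gives 2 > 0. Violating.
Others bid (4, 4, 4, 23): truth gives 0; no alternative beats it.
Others bid (4, 4, 4, 25): truth gives 0; no alternative beats it.
(Checking all 256 profiles: 16 have a profitable deviation, 240 do not.)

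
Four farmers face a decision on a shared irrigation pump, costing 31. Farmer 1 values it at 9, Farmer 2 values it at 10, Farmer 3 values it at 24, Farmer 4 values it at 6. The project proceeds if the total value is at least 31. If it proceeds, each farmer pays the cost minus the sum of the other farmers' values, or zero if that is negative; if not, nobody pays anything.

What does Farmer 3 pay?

Total value 49 ≥ cost 31, so the project is built.
The other farmers' values sum to 25.
Cost minus that sum is 31 - 25 = 6.

6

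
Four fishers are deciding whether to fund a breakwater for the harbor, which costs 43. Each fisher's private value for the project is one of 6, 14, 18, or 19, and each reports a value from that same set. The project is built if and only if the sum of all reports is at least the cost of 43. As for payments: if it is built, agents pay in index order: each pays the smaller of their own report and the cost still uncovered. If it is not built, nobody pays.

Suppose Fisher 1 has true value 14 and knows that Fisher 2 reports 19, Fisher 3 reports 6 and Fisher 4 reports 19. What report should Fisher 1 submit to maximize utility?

Report 6: project built, pays 6, utility 14 - 6 = 8.
Report 14: project built, pays 14, utility 14 - 14 = 0.
Report 18: project built, pays 18, utility 14 - 18 = -4.
Report 19: project built, pays 19, utility 14 - 19 = -5.
The best choice is 6 with utility 8.

6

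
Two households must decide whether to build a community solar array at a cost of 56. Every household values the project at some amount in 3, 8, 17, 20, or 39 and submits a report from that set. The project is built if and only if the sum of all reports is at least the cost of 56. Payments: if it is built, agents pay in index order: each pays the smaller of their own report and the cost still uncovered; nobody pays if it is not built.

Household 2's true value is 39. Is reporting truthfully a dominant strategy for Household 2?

Check each profile of the others' reports and compare truth against every alternative report.
Others report (20): truth gives 3, best alternative gives 0.
Others report (39): truth gives 22, best alternative gives 22.
Others report (3): truth gives 0, best alternative gives 0.
Others report (8): truth gives 0, best alternative gives 0.
Others report (17): truth gives 0, best alternative gives 0.
In every case the truthful report is at least as good as any alternative, so it is a dominant strategy.

Yes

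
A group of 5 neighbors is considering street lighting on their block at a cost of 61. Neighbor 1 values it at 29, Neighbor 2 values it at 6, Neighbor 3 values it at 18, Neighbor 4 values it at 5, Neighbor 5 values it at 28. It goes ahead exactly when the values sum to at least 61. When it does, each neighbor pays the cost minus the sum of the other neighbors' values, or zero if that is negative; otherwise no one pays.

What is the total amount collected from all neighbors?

Total value 86 ≥ cost 61, so it is built.
Neighbor 1: others sum to 57; max(0, 61 - 57) = 4.
Neighbor 2: others sum to 80; max(0, 61 - 80) = 0.
Neighbor 3: others sum to 68; max(0, 61 - 68) = 0.
Neighbor 4: others sum to 81; max(0, 61 - 81) = 0.
Neighbor 5: others sum to 58; max(0, 61 - 58) = 3.
Total collected = 4 + 0 + 0 + 0 + 3 = 7.

7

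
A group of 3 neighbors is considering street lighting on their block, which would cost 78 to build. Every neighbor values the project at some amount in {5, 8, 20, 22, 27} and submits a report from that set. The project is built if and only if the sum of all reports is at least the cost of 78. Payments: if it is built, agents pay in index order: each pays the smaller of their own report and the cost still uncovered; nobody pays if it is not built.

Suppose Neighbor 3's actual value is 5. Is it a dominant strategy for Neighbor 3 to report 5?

Yes

Check each profile of the others' reports and compare truth against every alternative report.
Others report (5, 5): truth gives 0, best alternative gives 0.
Others report (5, 8): truth gives 0, best alternative gives 0.
Others report (5, 20): truth gives 0, best alternative gives 0.
Others report (5, 22): truth gives 0, best alternative gives 0.
Others report (5, 27): truth gives 0, best alternative gives 0.
Others report (8, 5): truth gives 0, best alternative gives 0.
(Remaining 19 profiles checked similarly; truth is weakly best in each.)
In every case the truthful report is at least as good as any alternative, so it is a dominant strategy.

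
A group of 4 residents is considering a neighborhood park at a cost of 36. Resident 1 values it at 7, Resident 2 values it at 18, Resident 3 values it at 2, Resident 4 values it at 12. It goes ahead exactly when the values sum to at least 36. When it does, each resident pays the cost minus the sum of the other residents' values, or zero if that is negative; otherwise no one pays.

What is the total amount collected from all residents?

Total value 39 ≥ cost 36, so it is built.
Resident 1: others sum to 32; max(0, 36 - 32) = 4.
Resident 2: others sum to 21; max(0, 36 - 21) = 15.
Resident 3: others sum to 37; max(0, 36 - 37) = 0.
Resident 4: others sum to 27; max(0, 36 - 27) = 9.
Total collected = 4 + 15 + 0 + 9 = 28.

28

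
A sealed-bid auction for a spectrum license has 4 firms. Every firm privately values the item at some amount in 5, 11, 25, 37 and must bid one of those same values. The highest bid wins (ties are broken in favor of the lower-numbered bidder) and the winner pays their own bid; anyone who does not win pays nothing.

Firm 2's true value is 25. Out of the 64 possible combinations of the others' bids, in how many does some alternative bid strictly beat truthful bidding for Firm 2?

Others bid (5, 5, 5): truth gives 0; bid 11 gives 14 > 0. Violating.
Others bid (5, 5, 11): truth gives 0; bid 11 gives 14 > 0. Violating.
Others bid (5, 11, 5): truth gives 0; bid 11 gives 14 > 0. Violating.
Others bid (5, 11, 11): truth gives 0; bid 11 gives 14 > 0. Violating.
Others bid (5, 5, 25): truth gives 0; no alternative beats it.
Others bid (5, 5, 37): truth gives 0; no alternative beats it.
(Checking all 64 profiles: 4 have a profitable deviation, 60 do not.)

4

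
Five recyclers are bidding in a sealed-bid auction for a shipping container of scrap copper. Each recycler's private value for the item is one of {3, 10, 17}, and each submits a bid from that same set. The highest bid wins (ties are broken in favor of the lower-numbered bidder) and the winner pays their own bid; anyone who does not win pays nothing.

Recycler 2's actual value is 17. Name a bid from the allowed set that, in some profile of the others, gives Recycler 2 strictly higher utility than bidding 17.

10

Suppose Recycler 1 bids 3, Recycler 3 bids 3, Recycler 4 bids 3 and Recycler 5 bids 3.
Bid 17: wins, pays 17, utility 17 - 17 = 0.
Bid 10: wins, pays 10, utility 17 - 10 = 7.
So bidding 10 beats truth here (7 > 0).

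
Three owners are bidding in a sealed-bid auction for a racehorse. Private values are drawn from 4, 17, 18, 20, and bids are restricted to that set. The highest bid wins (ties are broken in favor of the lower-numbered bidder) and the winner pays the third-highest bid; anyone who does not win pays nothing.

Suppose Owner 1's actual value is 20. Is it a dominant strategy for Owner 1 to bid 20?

Check each profile of the others' bids and compare truth against every alternative bid.
Others bid (4, 20): truth gives 16, best alternative gives 0.
Others bid (20, 4): truth gives 16, best alternative gives 0.
Others bid (17, 20): truth gives 3, best alternative gives 0.
Others bid (20, 17): truth gives 3, best alternative gives 0.
Others bid (18, 20): truth gives 2, best alternative gives 0.
Others bid (20, 18): truth gives 2, best alternative gives 0.
(Remaining 10 profiles checked similarly; truth is weakly best in each.)
In every case the truthful bid is at least as good as any alternative, so it is a dominant strategy.

Yes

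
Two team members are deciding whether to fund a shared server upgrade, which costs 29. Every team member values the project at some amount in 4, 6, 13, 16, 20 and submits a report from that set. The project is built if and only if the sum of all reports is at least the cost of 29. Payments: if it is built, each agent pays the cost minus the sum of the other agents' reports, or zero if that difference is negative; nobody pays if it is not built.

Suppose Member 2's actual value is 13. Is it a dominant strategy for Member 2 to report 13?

Yes

Check each profile of the others' reports and compare truth against every alternative report.
Others report (20): truth gives 4, best alternative gives 4.
Others report (4): truth gives 0, best alternative gives 0.
Others report (6): truth gives 0, best alternative gives 0.
Others report (13): truth gives 0, best alternative gives 0.
Others report (16): truth gives 0, best alternative gives 0.
In every case the truthful report is at least as good as any alternative, so it is a dominant strategy.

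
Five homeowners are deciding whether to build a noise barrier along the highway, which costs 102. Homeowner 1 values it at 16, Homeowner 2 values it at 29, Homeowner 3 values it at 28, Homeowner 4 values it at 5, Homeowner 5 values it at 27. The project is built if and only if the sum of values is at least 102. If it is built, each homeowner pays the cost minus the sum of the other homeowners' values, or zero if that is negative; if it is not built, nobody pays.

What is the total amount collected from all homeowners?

Total value 105 ≥ cost 102, so it is built.
Homeowner 1: others sum to 89; max(0, 102 - 89) = 13.
Homeowner 2: others sum to 76; max(0, 102 - 76) = 26.
Homeowner 3: others sum to 77; max(0, 102 - 77) = 25.
Homeowner 4: others sum to 100; max(0, 102 - 100) = 2.
Homeowner 5: others sum to 78; max(0, 102 - 78) = 24.
Total collected = 13 + 26 + 25 + 2 + 24 = 90.

90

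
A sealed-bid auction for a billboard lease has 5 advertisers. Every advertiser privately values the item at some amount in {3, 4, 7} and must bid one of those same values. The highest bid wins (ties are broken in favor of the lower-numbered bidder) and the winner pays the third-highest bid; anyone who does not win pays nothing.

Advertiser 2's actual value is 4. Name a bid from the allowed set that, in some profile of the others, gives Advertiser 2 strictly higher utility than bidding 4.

Suppose Advertiser 1 bids 3, Advertiser 3 bids 3, Advertiser 4 bids 3 and Advertiser 5 bids 7.
Bid 4: loses, pays 0, utility 0.
Bid 7: wins, pays 3, utility 4 - 3 = 1.
So bidding 7 beats truth here (1 > 0).

7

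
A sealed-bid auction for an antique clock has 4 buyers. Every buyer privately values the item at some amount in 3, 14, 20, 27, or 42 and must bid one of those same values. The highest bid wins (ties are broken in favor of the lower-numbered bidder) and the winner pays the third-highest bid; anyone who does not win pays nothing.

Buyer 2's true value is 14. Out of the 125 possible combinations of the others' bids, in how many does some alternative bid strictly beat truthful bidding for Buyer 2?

Others bid (3, 3, 20): truth gives 0; bid 20 gives 11 > 0. Violating.
Others bid (3, 3, 27): truth gives 0; bid 27 gives 11 > 0. Violating.
Others bid (3, 3, 42): truth gives 0; bid 42 gives 11 > 0. Violating.
Others bid (3, 20, 3): truth gives 0; bid 20 gives 11 > 0. Violating.
Others bid (3, 3, 3): truth gives 11; no alternative beats it.
Others bid (3, 3, 14): truth gives 11; no alternative beats it.
(Checking all 125 profiles: 9 have a profitable deviation, 116 do not.)

9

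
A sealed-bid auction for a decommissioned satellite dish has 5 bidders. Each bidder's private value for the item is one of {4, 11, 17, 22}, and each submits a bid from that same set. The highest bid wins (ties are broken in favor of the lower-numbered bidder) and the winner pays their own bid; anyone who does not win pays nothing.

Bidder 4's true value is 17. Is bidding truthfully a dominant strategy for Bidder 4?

No

Consider the case where Bidder 1 bids 4, Bidder 2 bids 4, Bidder 3 bids 4 and Bidder 5 bids 4.
Truthful bid 17: wins, pays 17, utility 17 - 17 = 0.
Bid 11 instead: wins, pays 11, utility 17 - 11 = 6.
Since 6 > 0, bidding 11 is strictly better here, so truthful bidding is not dominant.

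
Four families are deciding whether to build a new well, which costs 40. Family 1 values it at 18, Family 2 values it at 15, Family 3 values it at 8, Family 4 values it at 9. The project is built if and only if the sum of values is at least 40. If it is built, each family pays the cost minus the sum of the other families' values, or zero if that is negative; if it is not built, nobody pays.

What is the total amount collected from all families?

13

Total value 50 ≥ cost 40, so it is built.
Family 1: others sum to 32; max(0, 40 - 32) = 8.
Family 2: others sum to 35; max(0, 40 - 35) = 5.
Family 3: others sum to 42; max(0, 40 - 42) = 0.
Family 4: others sum to 41; max(0, 40 - 41) = 0.
Total collected = 8 + 5 + 0 + 0 = 13.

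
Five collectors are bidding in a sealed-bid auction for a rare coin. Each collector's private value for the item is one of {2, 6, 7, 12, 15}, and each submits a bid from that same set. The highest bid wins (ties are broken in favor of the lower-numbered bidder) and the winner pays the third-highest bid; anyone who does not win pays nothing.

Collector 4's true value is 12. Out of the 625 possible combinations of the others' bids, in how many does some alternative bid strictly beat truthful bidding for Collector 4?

Others bid (2, 2, 2, 15): truth gives 0; bid 15 gives 10 > 0. Violating.
Others bid (2, 2, 6, 15): truth gives 0; bid 15 gives 6 > 0. Violating.
Others bid (2, 2, 7, 15): truth gives 0; bid 15 gives 5 > 0. Violating.
Others bid (2, 2, 12, 2): truth gives 0; bid 15 gives 10 > 0. Violating.
Others bid (2, 2, 2, 2): truth gives 10; no alternative beats it.
Others bid (2, 2, 2, 6): truth gives 10; no alternative beats it.
(Checking all 625 profiles: 108 have a profitable deviation, 517 do not.)

108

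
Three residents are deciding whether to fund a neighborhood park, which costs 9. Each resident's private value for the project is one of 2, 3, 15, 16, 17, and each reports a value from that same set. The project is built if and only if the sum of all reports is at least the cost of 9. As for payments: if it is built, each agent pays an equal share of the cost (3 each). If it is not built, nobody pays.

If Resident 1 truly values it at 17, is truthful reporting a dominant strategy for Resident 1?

Yes

Check each profile of the others' reports and compare truth against every alternative report.
Others report (2, 2): truth gives 14, best alternative gives 14.
Others report (2, 3): truth gives 14, best alternative gives 14.
Others report (2, 15): truth gives 14, best alternative gives 14.
Others report (2, 16): truth gives 14, best alternative gives 14.
Others report (2, 17): truth gives 14, best alternative gives 14.
Others report (3, 2): truth gives 14, best alternative gives 14.
(Remaining 19 profiles checked similarly; truth is weakly best in each.)
In every case the truthful report is at least as good as any alternative, so it is a dominant strategy.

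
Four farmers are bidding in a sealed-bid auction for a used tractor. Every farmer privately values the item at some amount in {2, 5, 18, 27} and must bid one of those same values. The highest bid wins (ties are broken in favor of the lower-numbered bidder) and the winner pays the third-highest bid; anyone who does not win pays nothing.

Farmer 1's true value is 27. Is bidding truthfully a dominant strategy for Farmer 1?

Yes

Check each profile of the others' bids and compare truth against every alternative bid.
Others bid (2, 2, 27): truth gives 25, best alternative gives 0.
Others bid (2, 27, 2): truth gives 25, best alternative gives 0.
Others bid (27, 2, 2): truth gives 25, best alternative gives 0.
Others bid (2, 5, 27): truth gives 22, best alternative gives 0.
Others bid (2, 27, 5): truth gives 22, best alternative gives 0.
Others bid (5, 2, 27): truth gives 22, best alternative gives 0.
(Remaining 58 profiles checked similarly; truth is weakly best in each.)
In every case the truthful bid is at least as good as any alternative, so it is a dominant strategy.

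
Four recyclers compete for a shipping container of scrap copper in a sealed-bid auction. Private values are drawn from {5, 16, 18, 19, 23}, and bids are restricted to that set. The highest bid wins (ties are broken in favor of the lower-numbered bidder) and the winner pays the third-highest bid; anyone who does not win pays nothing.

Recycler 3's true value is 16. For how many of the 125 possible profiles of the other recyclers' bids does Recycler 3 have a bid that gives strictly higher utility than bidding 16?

9

Others bid (5, 5, 18): truth gives 0; bid 18 gives 11 > 0. Violating.
Others bid (5, 5, 19): truth gives 0; bid 19 gives 11 > 0. Violating.
Others bid (5, 5, 23): truth gives 0; bid 23 gives 11 > 0. Violating.
Others bid (5, 16, 5): truth gives 0; bid 18 gives 11 > 0. Violating.
Others bid (5, 5, 5): truth gives 11; no alternative beats it.
Others bid (5, 5, 16): truth gives 11; no alternative beats it.
(Checking all 125 profiles: 9 have a profitable deviation, 116 do not.)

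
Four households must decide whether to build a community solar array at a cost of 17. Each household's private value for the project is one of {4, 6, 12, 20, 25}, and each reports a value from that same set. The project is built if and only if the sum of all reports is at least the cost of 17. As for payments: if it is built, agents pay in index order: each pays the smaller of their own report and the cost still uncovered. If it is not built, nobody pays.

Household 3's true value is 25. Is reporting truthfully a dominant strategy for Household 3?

No

Consider the case where Household 1 reports 4, Household 2 reports 4 and Household 4 reports 4.
Truthful report 25: project built, pays 9, utility 25 - 9 = 16.
Report 6 instead: project built, pays 6, utility 25 - 6 = 19.
Since 19 > 16, reporting 6 is strictly better here, so truthful reporting is not dominant.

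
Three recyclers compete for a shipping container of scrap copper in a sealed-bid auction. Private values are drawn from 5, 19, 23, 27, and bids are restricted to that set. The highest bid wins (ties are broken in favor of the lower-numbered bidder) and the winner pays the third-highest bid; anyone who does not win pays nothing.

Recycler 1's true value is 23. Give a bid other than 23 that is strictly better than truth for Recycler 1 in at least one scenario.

27

Suppose Recycler 2 bids 5 and Recycler 3 bids 27.
Bid 23: loses, pays 0, utility 0.
Bid 27: wins, pays 5, utility 23 - 5 = 18.
So bidding 27 beats truth here (18 > 0).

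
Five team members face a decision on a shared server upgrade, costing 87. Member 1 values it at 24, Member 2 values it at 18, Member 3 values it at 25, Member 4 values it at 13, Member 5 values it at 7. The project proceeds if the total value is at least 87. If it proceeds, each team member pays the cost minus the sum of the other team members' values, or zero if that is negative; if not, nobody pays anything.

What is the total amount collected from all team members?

Total value 87 ≥ cost 87, so it is built.
Member 1: others sum to 63; max(0, 87 - 63) = 24.
Member 2: others sum to 69; max(0, 87 - 69) = 18.
Member 3: others sum to 62; max(0, 87 - 62) = 25.
Member 4: others sum to 74; max(0, 87 - 74) = 13.
Member 5: others sum to 80; max(0, 87 - 80) = 7.
Total collected = 24 + 18 + 25 + 13 + 7 = 87.

87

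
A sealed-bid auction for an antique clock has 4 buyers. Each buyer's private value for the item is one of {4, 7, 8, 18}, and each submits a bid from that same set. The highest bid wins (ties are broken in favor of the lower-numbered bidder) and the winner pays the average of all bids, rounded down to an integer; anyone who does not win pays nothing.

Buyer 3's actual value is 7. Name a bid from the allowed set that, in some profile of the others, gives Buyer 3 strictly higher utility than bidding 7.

Suppose Buyer 1 bids 4, Buyer 2 bids 4 and Buyer 4 bids 8.
Bid 7: loses, pays 0, utility 0.
Bid 8: wins, pays 6, utility 7 - 6 = 1.
So bidding 8 beats truth here (1 > 0).

8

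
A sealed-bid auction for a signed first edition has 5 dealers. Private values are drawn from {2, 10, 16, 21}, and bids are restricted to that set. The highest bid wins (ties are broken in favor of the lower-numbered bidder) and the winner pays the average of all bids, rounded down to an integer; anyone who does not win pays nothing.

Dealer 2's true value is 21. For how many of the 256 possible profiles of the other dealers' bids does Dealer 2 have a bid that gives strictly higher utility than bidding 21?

Others bid (2, 2, 2, 2): truth gives 16; bid 10 gives 18 > 16. Violating.
Others bid (2, 2, 2, 10): truth gives 14; bid 10 gives 16 > 14. Violating.
Others bid (2, 2, 2, 16): truth gives 13; bid 16 gives 14 > 13. Violating.
Others bid (2, 2, 10, 2): truth gives 14; bid 10 gives 16 > 14. Violating.
Others bid (2, 2, 2, 21): truth gives 12; no alternative beats it.
Others bid (2, 2, 10, 21): truth gives 10; no alternative beats it.
(Checking all 256 profiles: 54 have a profitable deviation, 202 do not.)

54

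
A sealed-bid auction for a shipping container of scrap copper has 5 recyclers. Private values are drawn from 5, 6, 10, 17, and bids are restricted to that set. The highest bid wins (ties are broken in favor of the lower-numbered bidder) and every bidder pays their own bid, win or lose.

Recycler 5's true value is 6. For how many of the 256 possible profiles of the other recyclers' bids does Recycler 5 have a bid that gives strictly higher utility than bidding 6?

255

Others bid (5, 5, 5, 6): truth gives -6; bid 10 gives -4 > -6. Violating.
Others bid (5, 5, 5, 10): truth gives -6; bid 5 gives -5 > -6. Violating.
Others bid (5, 5, 5, 17): truth gives -6; bid 5 gives -5 > -6. Violating.
Others bid (5, 5, 6, 5): truth gives -6; bid 10 gives -4 > -6. Violating.
Others bid (5, 5, 5, 5): truth gives 0; no alternative beats it.
(Checking all 256 profiles: 255 have a profitable deviation, 1 does not.)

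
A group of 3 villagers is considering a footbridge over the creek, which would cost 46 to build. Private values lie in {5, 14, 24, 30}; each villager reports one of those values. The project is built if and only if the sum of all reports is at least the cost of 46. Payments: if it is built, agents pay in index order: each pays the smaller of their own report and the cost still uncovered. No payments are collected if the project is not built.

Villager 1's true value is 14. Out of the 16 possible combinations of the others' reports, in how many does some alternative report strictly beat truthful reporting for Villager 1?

6

Others report (14, 30): truth gives 0; report 5 gives 9 > 0. Violating.
Others report (24, 24): truth gives 0; report 5 gives 9 > 0. Violating.
Others report (24, 30): truth gives 0; report 5 gives 9 > 0. Violating.
Others report (30, 14): truth gives 0; report 5 gives 9 > 0. Violating.
Others report (5, 5): truth gives 0; no alternative beats it.
Others report (5, 14): truth gives 0; no alternative beats it.
(Checking all 16 profiles: 6 have a profitable deviation, 10 do not.)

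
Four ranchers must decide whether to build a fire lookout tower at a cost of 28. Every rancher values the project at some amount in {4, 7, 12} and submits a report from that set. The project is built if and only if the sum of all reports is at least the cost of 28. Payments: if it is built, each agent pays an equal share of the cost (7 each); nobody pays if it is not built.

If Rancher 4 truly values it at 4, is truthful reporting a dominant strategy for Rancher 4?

Check each profile of the others' reports and compare truth against every alternative report.
Others report (4, 7, 12): truth gives 0, best alternative gives -3.
Others report (4, 12, 7): truth gives 0, best alternative gives -3.
Others report (7, 4, 12): truth gives 0, best alternative gives -3.
Others report (7, 7, 7): truth gives 0, best alternative gives -3.
Others report (7, 12, 4): truth gives 0, best alternative gives -3.
Others report (12, 4, 7): truth gives 0, best alternative gives -3.
(Remaining 21 profiles checked similarly; truth is weakly best in each.)
In every case the truthful report is at least as good as any alternative, so it is a dominant strategy.

Yes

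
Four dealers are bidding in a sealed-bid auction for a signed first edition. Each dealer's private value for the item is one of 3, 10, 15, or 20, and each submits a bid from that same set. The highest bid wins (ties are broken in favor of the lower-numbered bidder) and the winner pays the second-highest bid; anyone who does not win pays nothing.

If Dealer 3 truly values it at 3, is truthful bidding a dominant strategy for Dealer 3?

Yes

Check each profile of the others' bids and compare truth against every alternative bid.
Others bid (3, 3, 10): truth gives 0, best alternative gives -7.
Others bid (3, 3, 3): truth gives 0, best alternative gives 0.
Others bid (3, 3, 15): truth gives 0, best alternative gives 0.
Others bid (3, 3, 20): truth gives 0, best alternative gives 0.
Others bid (3, 10, 3): truth gives 0, best alternative gives 0.
Others bid (3, 10, 10): truth gives 0, best alternative gives 0.
(Remaining 58 profiles checked similarly; truth is weakly best in each.)
In every case the truthful bid is at least as good as any alternative, so it is a dominant strategy.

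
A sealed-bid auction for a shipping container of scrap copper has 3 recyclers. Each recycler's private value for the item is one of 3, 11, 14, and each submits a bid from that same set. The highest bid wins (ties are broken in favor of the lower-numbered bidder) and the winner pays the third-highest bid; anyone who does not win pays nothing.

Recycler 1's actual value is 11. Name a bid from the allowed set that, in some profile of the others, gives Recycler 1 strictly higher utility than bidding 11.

14

Suppose Recycler 2 bids 3 and Recycler 3 bids 14.
Bid 11: loses, pays 0, utility 0.
Bid 14: wins, pays 3, utility 11 - 3 = 8.
So bidding 14 beats truth here (8 > 0).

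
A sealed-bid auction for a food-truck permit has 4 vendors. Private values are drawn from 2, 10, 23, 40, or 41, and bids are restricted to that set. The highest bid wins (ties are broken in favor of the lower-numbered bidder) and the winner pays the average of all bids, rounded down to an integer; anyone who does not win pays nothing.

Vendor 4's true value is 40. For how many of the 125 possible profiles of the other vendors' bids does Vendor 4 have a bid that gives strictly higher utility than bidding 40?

44

Others bid (2, 2, 2): truth gives 29; bid 10 gives 36 > 29. Violating.
Others bid (2, 2, 10): truth gives 27; bid 23 gives 31 > 27. Violating.
Others bid (2, 2, 40): truth gives 0; bid 41 gives 19 > 0. Violating.
Others bid (2, 10, 2): truth gives 27; bid 23 gives 31 > 27. Violating.
Others bid (2, 2, 23): truth gives 24; no alternative beats it.
Others bid (2, 2, 41): truth gives 0; no alternative beats it.
(Checking all 125 profiles: 44 have a profitable deviation, 81 do not.)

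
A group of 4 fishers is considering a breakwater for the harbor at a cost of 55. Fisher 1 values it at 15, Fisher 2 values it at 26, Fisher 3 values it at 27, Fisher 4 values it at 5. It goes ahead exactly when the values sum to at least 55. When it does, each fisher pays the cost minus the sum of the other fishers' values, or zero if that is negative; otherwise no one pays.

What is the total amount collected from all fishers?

Total value 73 ≥ cost 55, so it is built.
Fisher 1: others sum to 58; max(0, 55 - 58) = 0.
Fisher 2: others sum to 47; max(0, 55 - 47) = 8.
Fisher 3: others sum to 46; max(0, 55 - 46) = 9.
Fisher 4: others sum to 68; max(0, 55 - 68) = 0.
Total collected = 0 + 8 + 9 + 0 = 17.

17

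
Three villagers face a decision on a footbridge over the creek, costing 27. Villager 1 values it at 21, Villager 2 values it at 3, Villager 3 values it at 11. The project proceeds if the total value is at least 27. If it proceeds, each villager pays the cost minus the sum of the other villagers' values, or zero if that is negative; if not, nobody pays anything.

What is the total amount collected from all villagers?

16

Total value 35 ≥ cost 27, so it is built.
Villager 1: others sum to 14; max(0, 27 - 14) = 13.
Villager 2: others sum to 32; max(0, 27 - 32) = 0.
Villager 3: others sum to 24; max(0, 27 - 24) = 3.
Total collected = 13 + 0 + 3 = 16.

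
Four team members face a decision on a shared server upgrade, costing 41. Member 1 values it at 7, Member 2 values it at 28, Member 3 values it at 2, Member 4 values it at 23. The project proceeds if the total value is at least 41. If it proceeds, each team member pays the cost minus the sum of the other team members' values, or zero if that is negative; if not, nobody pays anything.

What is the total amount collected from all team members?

Total value 60 ≥ cost 41, so it is built.
Member 1: others sum to 53; max(0, 41 - 53) = 0.
Member 2: others sum to 32; max(0, 41 - 32) = 9.
Member 3: others sum to 58; max(0, 41 - 58) = 0.
Member 4: others sum to 37; max(0, 41 - 37) = 4.
Total collected = 0 + 9 + 0 + 4 = 13.

13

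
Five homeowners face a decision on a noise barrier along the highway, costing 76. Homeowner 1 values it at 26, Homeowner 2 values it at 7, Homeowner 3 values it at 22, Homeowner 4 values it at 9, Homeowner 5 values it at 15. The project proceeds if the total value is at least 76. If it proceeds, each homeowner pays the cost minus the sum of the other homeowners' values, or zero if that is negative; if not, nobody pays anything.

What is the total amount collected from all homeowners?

64

Total value 79 ≥ cost 76, so it is built.
Homeowner 1: others sum to 53; max(0, 76 - 53) = 23.
Homeowner 2: others sum to 72; max(0, 76 - 72) = 4.
Homeowner 3: others sum to 57; max(0, 76 - 57) = 19.
Homeowner 4: others sum to 70; max(0, 76 - 70) = 6.
Homeowner 5: others sum to 64; max(0, 76 - 64) = 12.
Total collected = 23 + 4 + 19 + 6 + 12 = 64.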